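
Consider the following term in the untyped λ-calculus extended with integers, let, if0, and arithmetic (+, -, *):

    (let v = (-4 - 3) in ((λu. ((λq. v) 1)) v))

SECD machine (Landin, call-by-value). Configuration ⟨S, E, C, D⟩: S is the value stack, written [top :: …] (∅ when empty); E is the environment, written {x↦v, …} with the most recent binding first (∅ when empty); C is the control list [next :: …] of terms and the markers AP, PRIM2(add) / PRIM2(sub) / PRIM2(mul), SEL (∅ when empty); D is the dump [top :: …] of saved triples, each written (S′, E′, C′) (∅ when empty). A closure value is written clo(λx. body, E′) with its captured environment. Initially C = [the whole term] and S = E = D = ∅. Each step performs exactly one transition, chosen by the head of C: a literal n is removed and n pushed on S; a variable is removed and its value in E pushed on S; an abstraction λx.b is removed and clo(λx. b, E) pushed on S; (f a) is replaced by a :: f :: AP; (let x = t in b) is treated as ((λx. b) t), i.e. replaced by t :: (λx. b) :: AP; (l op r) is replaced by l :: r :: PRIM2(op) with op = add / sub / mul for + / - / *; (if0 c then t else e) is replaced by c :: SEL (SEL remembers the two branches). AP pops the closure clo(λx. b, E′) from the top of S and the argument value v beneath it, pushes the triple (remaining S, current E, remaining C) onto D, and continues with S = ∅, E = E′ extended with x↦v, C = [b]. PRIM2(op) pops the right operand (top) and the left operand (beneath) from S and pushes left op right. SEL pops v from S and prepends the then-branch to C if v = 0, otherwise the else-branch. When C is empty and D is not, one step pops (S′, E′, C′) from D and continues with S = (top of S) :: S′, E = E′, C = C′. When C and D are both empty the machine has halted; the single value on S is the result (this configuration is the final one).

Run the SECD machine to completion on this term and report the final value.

Answer: -7

Derivation:
[0] [S=∅ | E=∅ | C=[(let v = (-4 - 3) in ((λu. ((λq. v) 1)) v))] | D=∅]
[1] [S=∅ | E=∅ | C=[(-4 - 3) :: (λv. ((λu. ((λq. v) 1)) v)) :: AP] | D=∅]
[2] [S=∅ | E=∅ | C=[-4 :: 3 :: PRIM2(sub) :: (λv. ((λu. ((λq. v) 1)) v)) :: AP] | D=∅]
[3] [S=[-4] | E=∅ | C=[3 :: PRIM2(sub) :: (λv. ((λu. ((λq. v) 1)) v)) :: AP] | D=∅]
[4] [S=[3 :: -4] | E=∅ | C=[PRIM2(sub) :: (λv. ((λu. ((λq. v) 1)) v)) :: AP] | D=∅]
[5] [S=[-7] | E=∅ | C=[(λv. ((λu. ((λq. v) 1)) v)) :: AP] | D=∅]
[6] [S=[clo(λv. ((λu. ((λq. v) 1)) v), ∅) :: -7] | E=∅ | C=[AP] | D=∅]
[7] [S=∅ | E={v↦-7} | C=[((λu. ((λq. v) 1)) v)] | D=[(∅, ∅, ∅)]]
[8] [S=∅ | E={v↦-7} | C=[v :: (λu. ((λq. v) 1)) :: AP] | D=[(∅, ∅, ∅)]]
[9] [S=[-7] | E={v↦-7} | C=[(λu. ((λq. v) 1)) :: AP] | D=[(∅, ∅, ∅)]]
[10] [S=[clo(λu. ((λq. v) 1), {v↦-7}) :: -7] | E={v↦-7} | C=[AP] | D=[(∅, ∅, ∅)]]
[11] [S=∅ | E={u↦-7, v↦-7} | C=[((λq. v) 1)] | D=[(∅, {v↦-7}, ∅) :: (∅, ∅, ∅)]]
[12] [S=∅ | E={u↦-7, v↦-7} | C=[1 :: (λq. v) :: AP] | D=[(∅, {v↦-7}, ∅) :: (∅, ∅, ∅)]]
[13] [S=[1] | E={u↦-7, v↦-7} | C=[(λq. v) :: AP] | D=[(∅, {v↦-7}, ∅) :: (∅, ∅, ∅)]]
[14] [S=[clo(λq. v, {u↦-7, v↦-7}) :: 1] | E={u↦-7, v↦-7} | C=[AP] | D=[(∅, {v↦-7}, ∅) :: (∅, ∅, ∅)]]
[15] [S=∅ | E={q↦1, u↦-7, v↦-7} | C=[v] | D=[(∅, {u↦-7, v↦-7}, ∅) :: (∅, {v↦-7}, ∅) :: (∅, ∅, ∅)]]
[16] [S=[-7] | E={q↦1, u↦-7, v↦-7} | C=∅ | D=[(∅, {u↦-7, v↦-7}, ∅) :: (∅, {v↦-7}, ∅) :: (∅, ∅, ∅)]]
[17] [S=[-7] | E={u↦-7, v↦-7} | C=∅ | D=[(∅, {v↦-7}, ∅) :: (∅, ∅, ∅)]]
[18] [S=[-7] | E={v↦-7} | C=∅ | D=[(∅, ∅, ∅)]]
[19] [S=[-7] | E=∅ | C=∅ | D=∅]
→ final value -7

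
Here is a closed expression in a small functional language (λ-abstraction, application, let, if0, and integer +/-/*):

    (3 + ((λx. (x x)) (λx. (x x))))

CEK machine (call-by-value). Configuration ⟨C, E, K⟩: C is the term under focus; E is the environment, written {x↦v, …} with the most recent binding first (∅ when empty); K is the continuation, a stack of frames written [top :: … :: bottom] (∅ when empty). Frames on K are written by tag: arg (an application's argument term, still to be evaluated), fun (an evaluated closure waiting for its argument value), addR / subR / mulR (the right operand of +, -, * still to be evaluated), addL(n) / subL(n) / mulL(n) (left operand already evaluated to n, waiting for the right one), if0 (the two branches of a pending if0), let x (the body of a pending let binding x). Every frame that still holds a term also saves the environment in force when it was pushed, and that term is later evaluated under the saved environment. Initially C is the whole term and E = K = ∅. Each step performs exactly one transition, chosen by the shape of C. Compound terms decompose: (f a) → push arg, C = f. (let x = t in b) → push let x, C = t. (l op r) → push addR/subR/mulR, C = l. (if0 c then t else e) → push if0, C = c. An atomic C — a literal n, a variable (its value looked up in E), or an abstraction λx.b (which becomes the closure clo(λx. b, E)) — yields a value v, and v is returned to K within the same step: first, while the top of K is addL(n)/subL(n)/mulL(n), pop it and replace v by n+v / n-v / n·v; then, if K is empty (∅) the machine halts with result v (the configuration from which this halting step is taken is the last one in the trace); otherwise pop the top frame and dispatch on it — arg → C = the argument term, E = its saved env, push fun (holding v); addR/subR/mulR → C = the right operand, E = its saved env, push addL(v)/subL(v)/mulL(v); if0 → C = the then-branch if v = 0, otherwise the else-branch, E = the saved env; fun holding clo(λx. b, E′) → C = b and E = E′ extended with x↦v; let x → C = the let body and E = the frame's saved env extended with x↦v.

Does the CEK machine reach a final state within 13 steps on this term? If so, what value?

Answer: DIVERGES (no final state within 13 steps)

Machine steps:
step 0: ⟨C=(3 + ((λx. (x x)) (λx. (x x)))); E=∅; K=∅⟩
step 1: ⟨C=3; E=∅; K=[addR]⟩
step 2: ⟨C=((λx. (x x)) (λx. (x x))); E=∅; K=[addL(3)]⟩
step 3: ⟨C=(λx. (x x)); E=∅; K=[arg :: addL(3)]⟩
step 4: ⟨C=(λx. (x x)); E=∅; K=[fun :: addL(3)]⟩
step 5: ⟨C=(x x); E={x↦clo(λx. (x x), ∅)}; K=[addL(3)]⟩
step 6: ⟨C=x; E={x↦clo(λx. (x x), ∅)}; K=[arg :: addL(3)]⟩
step 7: ⟨C=x; E={x↦clo(λx. (x x), ∅)}; K=[fun :: addL(3)]⟩
… configuration repeats with period 3 (steps 5–7 recur indefinitely) …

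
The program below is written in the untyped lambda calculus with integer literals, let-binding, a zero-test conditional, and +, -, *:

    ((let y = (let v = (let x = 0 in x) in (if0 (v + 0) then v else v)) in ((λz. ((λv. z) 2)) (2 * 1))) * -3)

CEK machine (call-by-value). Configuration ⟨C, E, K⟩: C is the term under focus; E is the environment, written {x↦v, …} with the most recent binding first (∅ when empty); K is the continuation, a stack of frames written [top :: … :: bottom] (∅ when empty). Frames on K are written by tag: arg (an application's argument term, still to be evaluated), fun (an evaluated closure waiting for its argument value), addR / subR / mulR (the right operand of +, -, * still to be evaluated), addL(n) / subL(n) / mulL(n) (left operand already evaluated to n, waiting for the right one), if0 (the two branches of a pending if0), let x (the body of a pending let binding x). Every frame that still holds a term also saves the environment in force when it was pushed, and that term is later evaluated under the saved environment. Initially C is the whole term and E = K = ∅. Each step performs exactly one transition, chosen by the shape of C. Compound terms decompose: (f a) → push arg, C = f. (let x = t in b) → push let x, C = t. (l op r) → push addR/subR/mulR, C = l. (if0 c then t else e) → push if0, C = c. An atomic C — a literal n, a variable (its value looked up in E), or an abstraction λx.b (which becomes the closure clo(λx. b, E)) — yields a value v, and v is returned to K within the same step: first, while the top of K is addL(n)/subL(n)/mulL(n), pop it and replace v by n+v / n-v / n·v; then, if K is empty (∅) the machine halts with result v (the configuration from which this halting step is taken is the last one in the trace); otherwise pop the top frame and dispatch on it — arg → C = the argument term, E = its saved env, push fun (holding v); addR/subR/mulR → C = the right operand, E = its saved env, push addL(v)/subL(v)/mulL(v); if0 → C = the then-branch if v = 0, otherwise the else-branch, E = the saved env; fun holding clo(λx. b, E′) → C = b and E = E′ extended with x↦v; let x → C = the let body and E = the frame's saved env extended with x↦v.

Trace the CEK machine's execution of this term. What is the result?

Answer: -6

Execution trace:
step 0: [C=((let y = (let v = (let x = 0 in x) in (if0 (v + 0) then v else v)) in ((λz. ((λv. z) 2)) (2 * 1))) * -3) | E=∅ | K=∅]
step 1: [C=(let y = (let v = (let x = 0 in x) in (if0 (v + 0) then v else v)) in ((λz. ((λv. z) 2)) (2 * 1))) | E=∅ | K=[mulR]]
step 2: [C=(let v = (let x = 0 in x) in (if0 (v + 0) then v else v)) | E=∅ | K=[let y :: mulR]]
step 3: [C=(let x = 0 in x) | E=∅ | K=[let v :: let y :: mulR]]
step 4: [C=0 | E=∅ | K=[let x :: let v :: let y :: mulR]]
step 5: [C=x | E={x↦0} | K=[let v :: let y :: mulR]]
step 6: [C=(if0 (v + 0) then v else v) | E={v↦0} | K=[let y :: mulR]]
step 7: [C=(v + 0) | E={v↦0} | K=[if0 :: let y :: mulR]]
step 8: [C=v | E={v↦0} | K=[addR :: if0 :: let y :: mulR]]
step 9: [C=0 | E={v↦0} | K=[addL(0) :: if0 :: let y :: mulR]]
step 10: [C=v | E={v↦0} | K=[let y :: mulR]]
step 11: [C=((λz. ((λv. z) 2)) (2 * 1)) | E={y↦0} | K=[mulR]]
step 12: [C=(λz. ((λv. z) 2)) | E={y↦0} | K=[arg :: mulR]]
step 13: [C=(2 * 1) | E={y↦0} | K=[fun :: mulR]]
step 14: [C=2 | E={y↦0} | K=[mulR :: fun :: mulR]]
step 15: [C=1 | E={y↦0} | K=[mulL(2) :: fun :: mulR]]
step 16: [C=((λv. z) 2) | E={z↦2, y↦0} | K=[mulR]]
step 17: [C=(λv. z) | E={z↦2, y↦0} | K=[arg :: mulR]]
step 18: [C=2 | E={z↦2, y↦0} | K=[fun :: mulR]]
step 19: [C=z | E={v↦2, z↦2, y↦0} | K=[mulR]]
step 20: [C=-3 | E=∅ | K=[mulL(2)]]
→ final value -6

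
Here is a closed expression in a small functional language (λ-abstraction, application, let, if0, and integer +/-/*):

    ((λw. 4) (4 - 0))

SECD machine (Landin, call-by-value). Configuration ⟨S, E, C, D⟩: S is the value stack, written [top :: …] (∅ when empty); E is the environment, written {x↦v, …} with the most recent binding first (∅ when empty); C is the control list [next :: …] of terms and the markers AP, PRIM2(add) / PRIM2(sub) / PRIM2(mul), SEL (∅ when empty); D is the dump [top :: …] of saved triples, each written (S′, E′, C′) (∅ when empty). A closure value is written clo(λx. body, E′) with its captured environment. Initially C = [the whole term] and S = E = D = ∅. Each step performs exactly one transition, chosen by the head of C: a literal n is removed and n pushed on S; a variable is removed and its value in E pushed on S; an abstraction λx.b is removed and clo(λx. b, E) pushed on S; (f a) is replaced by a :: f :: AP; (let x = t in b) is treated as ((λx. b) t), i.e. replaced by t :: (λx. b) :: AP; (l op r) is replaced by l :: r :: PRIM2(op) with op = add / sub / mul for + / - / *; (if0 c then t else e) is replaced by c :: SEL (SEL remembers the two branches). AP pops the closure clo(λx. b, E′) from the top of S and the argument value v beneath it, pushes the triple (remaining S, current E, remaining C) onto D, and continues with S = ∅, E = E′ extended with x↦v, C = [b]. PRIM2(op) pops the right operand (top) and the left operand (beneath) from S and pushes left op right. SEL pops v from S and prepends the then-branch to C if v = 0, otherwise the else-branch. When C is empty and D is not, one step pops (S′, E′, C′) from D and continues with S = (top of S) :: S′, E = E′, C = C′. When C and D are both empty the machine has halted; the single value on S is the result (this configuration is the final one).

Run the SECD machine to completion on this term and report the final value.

[0] ⟨S=∅; E=∅; C=[((λw. 4) (4 - 0))]; D=∅⟩
[1] ⟨S=∅; E=∅; C=[(4 - 0) :: (λw. 4) :: AP]; D=∅⟩
[2] ⟨S=∅; E=∅; C=[4 :: 0 :: PRIM2(sub) :: (λw. 4) :: AP]; D=∅⟩
[3] ⟨S=[4]; E=∅; C=[0 :: PRIM2(sub) :: (λw. 4) :: AP]; D=∅⟩
[4] ⟨S=[0 :: 4]; E=∅; C=[PRIM2(sub) :: (λw. 4) :: AP]; D=∅⟩
[5] ⟨S=[4]; E=∅; C=[(λw. 4) :: AP]; D=∅⟩
[6] ⟨S=[clo(λw. 4, ∅) :: 4]; E=∅; C=[AP]; D=∅⟩
[7] ⟨S=∅; E={w↦4}; C=[4]; D=[(∅, ∅, ∅)]⟩
[8] ⟨S=[4]; E={w↦4}; C=∅; D=[(∅, ∅, ∅)]⟩
[9] ⟨S=[4]; E=∅; C=∅; D=∅⟩
→ final value 4

Answer: 4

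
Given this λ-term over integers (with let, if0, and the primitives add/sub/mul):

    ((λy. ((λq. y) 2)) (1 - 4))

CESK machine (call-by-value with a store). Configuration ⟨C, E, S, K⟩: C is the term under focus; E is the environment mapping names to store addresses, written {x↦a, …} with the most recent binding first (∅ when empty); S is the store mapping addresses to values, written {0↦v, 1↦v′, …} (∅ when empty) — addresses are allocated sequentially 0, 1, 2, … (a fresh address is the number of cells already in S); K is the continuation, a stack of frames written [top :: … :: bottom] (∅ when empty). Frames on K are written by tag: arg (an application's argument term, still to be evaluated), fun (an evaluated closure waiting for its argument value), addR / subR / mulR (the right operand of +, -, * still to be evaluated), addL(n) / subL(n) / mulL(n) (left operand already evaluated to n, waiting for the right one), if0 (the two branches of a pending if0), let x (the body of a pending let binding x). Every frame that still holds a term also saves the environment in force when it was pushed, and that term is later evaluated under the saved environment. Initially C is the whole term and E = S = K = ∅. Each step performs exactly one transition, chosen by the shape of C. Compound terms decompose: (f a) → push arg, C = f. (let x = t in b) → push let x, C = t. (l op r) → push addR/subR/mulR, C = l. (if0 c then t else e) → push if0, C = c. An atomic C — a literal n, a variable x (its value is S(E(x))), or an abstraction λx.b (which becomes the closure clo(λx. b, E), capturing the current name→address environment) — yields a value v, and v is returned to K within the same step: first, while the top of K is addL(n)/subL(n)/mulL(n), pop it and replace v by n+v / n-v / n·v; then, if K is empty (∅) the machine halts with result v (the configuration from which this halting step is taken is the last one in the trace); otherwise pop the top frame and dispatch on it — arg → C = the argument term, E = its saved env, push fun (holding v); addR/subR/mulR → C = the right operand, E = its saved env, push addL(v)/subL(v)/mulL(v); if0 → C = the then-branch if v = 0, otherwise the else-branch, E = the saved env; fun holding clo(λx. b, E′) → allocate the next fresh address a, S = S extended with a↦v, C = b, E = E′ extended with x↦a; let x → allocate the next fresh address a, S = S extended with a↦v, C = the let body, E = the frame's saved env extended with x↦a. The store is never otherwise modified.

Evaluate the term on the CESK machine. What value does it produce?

Answer: -3

Derivation:
t=0: [C=((λy. ((λq. y) 2)) (1 - 4)) | E=∅ | S=∅ | K=∅]
t=1: [C=(λy. ((λq. y) 2)) | E=∅ | S=∅ | K=[arg]]
t=2: [C=(1 - 4) | E=∅ | S=∅ | K=[fun]]
t=3: [C=1 | E=∅ | S=∅ | K=[subR :: fun]]
t=4: [C=4 | E=∅ | S=∅ | K=[subL(1) :: fun]]
t=5: [C=((λq. y) 2) | E={y↦0} | S={0↦-3} | K=∅]
t=6: [C=(λq. y) | E={y↦0} | S={0↦-3} | K=[arg]]
t=7: [C=2 | E={y↦0} | S={0↦-3} | K=[fun]]
t=8: [C=y | E={q↦1, y↦0} | S={0↦-3, 1↦2} | K=∅]
→ final value -3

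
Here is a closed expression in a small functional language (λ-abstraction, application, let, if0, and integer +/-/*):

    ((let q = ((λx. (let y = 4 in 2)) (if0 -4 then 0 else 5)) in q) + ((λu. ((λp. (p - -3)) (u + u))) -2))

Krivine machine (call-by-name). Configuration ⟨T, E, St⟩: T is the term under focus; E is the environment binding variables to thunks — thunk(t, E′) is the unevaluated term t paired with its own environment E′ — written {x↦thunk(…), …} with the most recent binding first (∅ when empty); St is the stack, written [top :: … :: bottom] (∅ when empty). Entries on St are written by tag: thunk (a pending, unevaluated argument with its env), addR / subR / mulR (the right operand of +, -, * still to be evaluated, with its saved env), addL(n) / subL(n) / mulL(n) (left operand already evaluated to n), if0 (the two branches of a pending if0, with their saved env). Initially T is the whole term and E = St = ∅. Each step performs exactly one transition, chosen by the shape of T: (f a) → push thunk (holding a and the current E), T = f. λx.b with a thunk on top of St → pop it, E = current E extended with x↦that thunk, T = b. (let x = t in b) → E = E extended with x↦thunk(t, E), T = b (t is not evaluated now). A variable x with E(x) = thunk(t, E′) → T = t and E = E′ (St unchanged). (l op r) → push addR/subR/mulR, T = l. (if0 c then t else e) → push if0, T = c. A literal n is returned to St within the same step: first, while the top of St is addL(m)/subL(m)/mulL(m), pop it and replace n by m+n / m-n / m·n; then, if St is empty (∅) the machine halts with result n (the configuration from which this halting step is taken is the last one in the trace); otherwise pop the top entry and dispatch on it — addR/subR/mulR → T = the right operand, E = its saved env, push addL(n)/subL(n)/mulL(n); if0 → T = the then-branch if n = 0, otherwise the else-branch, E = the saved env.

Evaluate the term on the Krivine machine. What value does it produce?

Answer: 1

Machine steps:
[0] ⟨T=((let q = ((λx. (let y = 4 in 2)) (if0 -4 then 0 else 5)) in q) + ((λu. ((λp. (p - -3)) (u + u))) -2)); E=∅; St=∅⟩
[1] ⟨T=(let q = ((λx. (let y = 4 in 2)) (if0 -4 then 0 else 5)) in q); E=∅; St=[addR]⟩
[2] ⟨T=q; E={q↦thunk(((λx. (let y = 4 in 2)) (if0 -4 then 0 else 5)), ∅)}; St=[addR]⟩
[3] ⟨T=((λx. (let y = 4 in 2)) (if0 -4 then 0 else 5)); E=∅; St=[addR]⟩
[4] ⟨T=(λx. (let y = 4 in 2)); E=∅; St=[thunk :: addR]⟩
[5] ⟨T=(let y = 4 in 2); E={x↦thunk((if0 -4 then 0 else 5), ∅)}; St=[addR]⟩
[6] ⟨T=2; E={y↦thunk(4, {x↦thunk((if0 -4 then 0 else 5), ∅)}), x↦thunk((if0 -4 then 0 else 5), ∅)}; St=[addR]⟩
[7] ⟨T=((λu. ((λp. (p - -3)) (u + u))) -2); E=∅; St=[addL(2)]⟩
[8] ⟨T=(λu. ((λp. (p - -3)) (u + u))); E=∅; St=[thunk :: addL(2)]⟩
[9] ⟨T=((λp. (p - -3)) (u + u)); E={u↦thunk(-2, ∅)}; St=[addL(2)]⟩
[10] ⟨T=(λp. (p - -3)); E={u↦thunk(-2, ∅)}; St=[thunk :: addL(2)]⟩
[11] ⟨T=(p - -3); E={p↦thunk((u + u), {u↦thunk(-2, ∅)}), u↦thunk(-2, ∅)}; St=[addL(2)]⟩
[12] ⟨T=p; E={p↦thunk((u + u), {u↦thunk(-2, ∅)}), u↦thunk(-2, ∅)}; St=[subR :: addL(2)]⟩
[13] ⟨T=(u + u); E={u↦thunk(-2, ∅)}; St=[subR :: addL(2)]⟩
[14] ⟨T=u; E={u↦thunk(-2, ∅)}; St=[addR :: subR :: addL(2)]⟩
[15] ⟨T=-2; E=∅; St=[addR :: subR :: addL(2)]⟩
[16] ⟨T=u; E={u↦thunk(-2, ∅)}; St=[addL(-2) :: subR :: addL(2)]⟩
[17] ⟨T=-2; E=∅; St=[addL(-2) :: subR :: addL(2)]⟩
[18] ⟨T=-3; E={p↦thunk((u + u), {u↦thunk(-2, ∅)}), u↦thunk(-2, ∅)}; St=[subL(-4) :: addL(2)]⟩
→ final value 1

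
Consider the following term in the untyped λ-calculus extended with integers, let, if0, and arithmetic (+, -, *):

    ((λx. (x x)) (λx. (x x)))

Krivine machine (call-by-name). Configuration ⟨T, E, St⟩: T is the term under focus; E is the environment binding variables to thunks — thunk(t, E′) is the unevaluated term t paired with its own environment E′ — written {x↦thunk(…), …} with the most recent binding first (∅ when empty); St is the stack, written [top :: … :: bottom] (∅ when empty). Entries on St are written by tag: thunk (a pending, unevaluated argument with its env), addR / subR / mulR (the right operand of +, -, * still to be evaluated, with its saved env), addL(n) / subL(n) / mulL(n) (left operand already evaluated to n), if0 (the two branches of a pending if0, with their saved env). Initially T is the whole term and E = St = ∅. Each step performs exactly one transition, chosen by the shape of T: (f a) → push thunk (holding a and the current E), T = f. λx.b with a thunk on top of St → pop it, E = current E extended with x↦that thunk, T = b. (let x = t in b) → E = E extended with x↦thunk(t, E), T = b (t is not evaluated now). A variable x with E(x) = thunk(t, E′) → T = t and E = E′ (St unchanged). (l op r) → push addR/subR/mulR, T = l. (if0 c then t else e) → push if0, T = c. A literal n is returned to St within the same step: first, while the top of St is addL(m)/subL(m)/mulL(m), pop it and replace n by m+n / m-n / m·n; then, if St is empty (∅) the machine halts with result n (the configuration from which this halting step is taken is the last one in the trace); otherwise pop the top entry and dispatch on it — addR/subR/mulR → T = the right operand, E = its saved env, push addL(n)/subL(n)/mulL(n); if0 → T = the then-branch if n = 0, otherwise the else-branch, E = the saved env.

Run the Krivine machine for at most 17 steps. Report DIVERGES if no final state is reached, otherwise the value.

Answer: DIVERGES (no final state within 17 steps)

Machine steps:
0. [T=((λx. (x x)) (λx. (x x))) | E=∅ | St=∅]
1. [T=(λx. (x x)) | E=∅ | St=[thunk]]
2. [T=(x x) | E={x↦thunk((λx. (x x)), ∅)} | St=∅]
3. [T=x | E={x↦thunk((λx. (x x)), ∅)} | St=[thunk]]
4. [T=(λx. (x x)) | E=∅ | St=[thunk]]
5. [T=(x x) | E={x↦thunk(x, {x↦thunk((λx. (x x)), ∅)})} | St=∅]
6. [T=x | E={x↦thunk(x, {x↦thunk((λx. (x x)), ∅)})} | St=[thunk]]
7. [T=x | E={x↦thunk((λx. (x x)), ∅)} | St=[thunk]]
8. [T=(λx. (x x)) | E=∅ | St=[thunk]]
9. [T=(x x) | E={x↦thunk(x, {x↦thunk(x, {x↦thunk((λx. (x x)), ∅)})})} | St=∅]
10. [T=x | E={x↦thunk(x, {x↦thunk(x, {x↦thunk((λx. (x x)), ∅)})})} | St=[thunk]]
11. [T=x | E={x↦thunk(x, {x↦thunk((λx. (x x)), ∅)})} | St=[thunk]]
12. [T=x | E={x↦thunk((λx. (x x)), ∅)} | St=[thunk]]
13. [T=(λx. (x x)) | E=∅ | St=[thunk]]
14. [T=(x x) | E={x↦thunk(x, {x↦thunk(x, {x↦thunk(x, {x↦thunk((λx. (x x)), ∅)})})})} | St=∅]
15. [T=x | E={x↦thunk(x, {x↦thunk(x, {x↦thunk(x, {x↦thunk((λx. (x x)), ∅)})})})} | St=[thunk]]
16. [T=x | E={x↦thunk(x, {x↦thunk(x, {x↦thunk((λx. (x x)), ∅)})})} | St=[thunk]]
17. [T=x | E={x↦thunk(x, {x↦thunk((λx. (x x)), ∅)})} | St=[thunk]]
→ 17 transitions taken and the configuration is still not final: no result within 17 steps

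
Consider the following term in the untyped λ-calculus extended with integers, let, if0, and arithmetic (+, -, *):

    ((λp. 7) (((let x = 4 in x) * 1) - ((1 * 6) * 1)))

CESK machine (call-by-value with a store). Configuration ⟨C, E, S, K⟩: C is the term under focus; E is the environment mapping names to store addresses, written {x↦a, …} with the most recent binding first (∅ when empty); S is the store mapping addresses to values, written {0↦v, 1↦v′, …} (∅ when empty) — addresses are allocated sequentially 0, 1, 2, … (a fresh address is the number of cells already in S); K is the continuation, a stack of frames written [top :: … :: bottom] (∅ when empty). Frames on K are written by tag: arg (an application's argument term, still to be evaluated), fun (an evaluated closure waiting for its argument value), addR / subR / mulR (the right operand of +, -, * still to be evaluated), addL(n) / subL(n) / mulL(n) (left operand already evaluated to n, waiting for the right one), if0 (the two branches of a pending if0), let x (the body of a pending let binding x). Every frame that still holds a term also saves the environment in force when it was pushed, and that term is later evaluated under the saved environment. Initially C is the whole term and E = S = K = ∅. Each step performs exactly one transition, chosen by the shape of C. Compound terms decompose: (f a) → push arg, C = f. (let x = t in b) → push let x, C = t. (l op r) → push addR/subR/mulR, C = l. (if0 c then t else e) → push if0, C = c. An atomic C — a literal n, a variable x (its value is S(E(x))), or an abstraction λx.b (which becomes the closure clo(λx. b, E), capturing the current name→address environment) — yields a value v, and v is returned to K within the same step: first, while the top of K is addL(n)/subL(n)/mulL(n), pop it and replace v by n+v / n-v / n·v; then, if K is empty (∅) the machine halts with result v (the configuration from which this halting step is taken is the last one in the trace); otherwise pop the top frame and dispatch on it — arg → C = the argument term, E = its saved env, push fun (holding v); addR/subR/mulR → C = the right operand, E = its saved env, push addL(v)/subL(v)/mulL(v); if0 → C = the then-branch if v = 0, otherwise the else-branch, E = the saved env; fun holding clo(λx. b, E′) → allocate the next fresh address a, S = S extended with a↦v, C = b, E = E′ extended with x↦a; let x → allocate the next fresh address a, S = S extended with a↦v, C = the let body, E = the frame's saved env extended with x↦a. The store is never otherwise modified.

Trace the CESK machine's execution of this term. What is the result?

Answer: 7

Execution trace:
0. ⟨C=((λp. 7) (((let x = 4 in x) * 1) - ((1 * 6) * 1))); E=∅; S=∅; K=∅⟩
1. ⟨C=(λp. 7); E=∅; S=∅; K=[arg]⟩
2. ⟨C=(((let x = 4 in x) * 1) - ((1 * 6) * 1)); E=∅; S=∅; K=[fun]⟩
3. ⟨C=((let x = 4 in x) * 1); E=∅; S=∅; K=[subR :: fun]⟩
4. ⟨C=(let x = 4 in x); E=∅; S=∅; K=[mulR :: subR :: fun]⟩
5. ⟨C=4; E=∅; S=∅; K=[let x :: mulR :: subR :: fun]⟩
6. ⟨C=x; E={x↦0}; S={0↦4}; K=[mulR :: subR :: fun]⟩
7. ⟨C=1; E=∅; S={0↦4}; K=[mulL(4) :: subR :: fun]⟩
8. ⟨C=((1 * 6) * 1); E=∅; S={0↦4}; K=[subL(4) :: fun]⟩
9. ⟨C=(1 * 6); E=∅; S={0↦4}; K=[mulR :: subL(4) :: fun]⟩
10. ⟨C=1; E=∅; S={0↦4}; K=[mulR :: mulR :: subL(4) :: fun]⟩
11. ⟨C=6; E=∅; S={0↦4}; K=[mulL(1) :: mulR :: subL(4) :: fun]⟩
12. ⟨C=1; E=∅; S={0↦4}; K=[mulL(6) :: subL(4) :: fun]⟩
13. ⟨C=7; E={p↦1}; S={0↦4, 1↦-2}; K=∅⟩
→ final value 7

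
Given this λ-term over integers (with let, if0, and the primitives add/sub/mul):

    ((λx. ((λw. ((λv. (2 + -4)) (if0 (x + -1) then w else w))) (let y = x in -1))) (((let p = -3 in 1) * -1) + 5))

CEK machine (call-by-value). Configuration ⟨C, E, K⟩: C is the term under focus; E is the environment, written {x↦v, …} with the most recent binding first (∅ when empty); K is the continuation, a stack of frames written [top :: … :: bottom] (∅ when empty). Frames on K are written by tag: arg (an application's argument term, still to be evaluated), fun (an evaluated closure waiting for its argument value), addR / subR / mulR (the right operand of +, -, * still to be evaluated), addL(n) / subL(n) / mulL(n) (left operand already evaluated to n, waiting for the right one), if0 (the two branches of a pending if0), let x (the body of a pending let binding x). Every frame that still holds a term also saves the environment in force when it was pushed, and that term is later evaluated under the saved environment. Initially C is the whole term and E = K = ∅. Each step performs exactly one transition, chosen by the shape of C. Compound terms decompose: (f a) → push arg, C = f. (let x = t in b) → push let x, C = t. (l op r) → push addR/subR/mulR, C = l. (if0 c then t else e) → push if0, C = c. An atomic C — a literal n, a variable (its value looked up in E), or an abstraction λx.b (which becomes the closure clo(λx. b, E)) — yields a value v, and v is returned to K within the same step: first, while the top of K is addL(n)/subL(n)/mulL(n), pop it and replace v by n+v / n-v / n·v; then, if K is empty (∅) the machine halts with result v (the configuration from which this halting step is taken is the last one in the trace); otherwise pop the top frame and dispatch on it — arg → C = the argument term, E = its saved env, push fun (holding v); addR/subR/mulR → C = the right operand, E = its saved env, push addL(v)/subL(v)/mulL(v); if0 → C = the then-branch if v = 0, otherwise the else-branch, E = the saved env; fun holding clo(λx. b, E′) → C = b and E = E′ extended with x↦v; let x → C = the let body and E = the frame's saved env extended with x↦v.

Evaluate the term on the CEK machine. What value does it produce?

step 0: [C=((λx. ((λw. ((λv. (2 + -4)) (if0 (x + -1) then w else w))) (let y = x in -1))) (((let p = -3 in 1) * -1) + 5)) | E=∅ | K=∅]
step 1: [C=(λx. ((λw. ((λv. (2 + -4)) (if0 (x + -1) then w else w))) (let y = x in -1))) | E=∅ | K=[arg]]
step 2: [C=(((let p = -3 in 1) * -1) + 5) | E=∅ | K=[fun]]
step 3: [C=((let p = -3 in 1) * -1) | E=∅ | K=[addR :: fun]]
step 4: [C=(let p = -3 in 1) | E=∅ | K=[mulR :: addR :: fun]]
step 5: [C=-3 | E=∅ | K=[let p :: mulR :: addR :: fun]]
step 6: [C=1 | E={p↦-3} | K=[mulR :: addR :: fun]]
step 7: [C=-1 | E=∅ | K=[mulL(1) :: addR :: fun]]
step 8: [C=5 | E=∅ | K=[addL(-1) :: fun]]
step 9: [C=((λw. ((λv. (2 + -4)) (if0 (x + -1) then w else w))) (let y = x in -1)) | E={x↦4} | K=∅]
step 10: [C=(λw. ((λv. (2 + -4)) (if0 (x + -1) then w else w))) | E={x↦4} | K=[arg]]
step 11: [C=(let y = x in -1) | E={x↦4} | K=[fun]]
step 12: [C=x | E={x↦4} | K=[let y :: fun]]
step 13: [C=-1 | E={y↦4, x↦4} | K=[fun]]
step 14: [C=((λv. (2 + -4)) (if0 (x + -1) then w else w)) | E={w↦-1, x↦4} | K=∅]
step 15: [C=(λv. (2 + -4)) | E={w↦-1, x↦4} | K=[arg]]
step 16: [C=(if0 (x + -1) then w else w) | E={w↦-1, x↦4} | K=[fun]]
step 17: [C=(x + -1) | E={w↦-1, x↦4} | K=[if0 :: fun]]
step 18: [C=x | E={w↦-1, x↦4} | K=[addR :: if0 :: fun]]
step 19: [C=-1 | E={w↦-1, x↦4} | K=[addL(4) :: if0 :: fun]]
step 20: [C=w | E={w↦-1, x↦4} | K=[fun]]
step 21: [C=(2 + -4) | E={v↦-1, w↦-1, x↦4} | K=∅]
step 22: [C=2 | E={v↦-1, w↦-1, x↦4} | K=[addR]]
step 23: [C=-4 | E={v↦-1, w↦-1, x↦4} | K=[addL(2)]]
→ final value -2

Answer: -2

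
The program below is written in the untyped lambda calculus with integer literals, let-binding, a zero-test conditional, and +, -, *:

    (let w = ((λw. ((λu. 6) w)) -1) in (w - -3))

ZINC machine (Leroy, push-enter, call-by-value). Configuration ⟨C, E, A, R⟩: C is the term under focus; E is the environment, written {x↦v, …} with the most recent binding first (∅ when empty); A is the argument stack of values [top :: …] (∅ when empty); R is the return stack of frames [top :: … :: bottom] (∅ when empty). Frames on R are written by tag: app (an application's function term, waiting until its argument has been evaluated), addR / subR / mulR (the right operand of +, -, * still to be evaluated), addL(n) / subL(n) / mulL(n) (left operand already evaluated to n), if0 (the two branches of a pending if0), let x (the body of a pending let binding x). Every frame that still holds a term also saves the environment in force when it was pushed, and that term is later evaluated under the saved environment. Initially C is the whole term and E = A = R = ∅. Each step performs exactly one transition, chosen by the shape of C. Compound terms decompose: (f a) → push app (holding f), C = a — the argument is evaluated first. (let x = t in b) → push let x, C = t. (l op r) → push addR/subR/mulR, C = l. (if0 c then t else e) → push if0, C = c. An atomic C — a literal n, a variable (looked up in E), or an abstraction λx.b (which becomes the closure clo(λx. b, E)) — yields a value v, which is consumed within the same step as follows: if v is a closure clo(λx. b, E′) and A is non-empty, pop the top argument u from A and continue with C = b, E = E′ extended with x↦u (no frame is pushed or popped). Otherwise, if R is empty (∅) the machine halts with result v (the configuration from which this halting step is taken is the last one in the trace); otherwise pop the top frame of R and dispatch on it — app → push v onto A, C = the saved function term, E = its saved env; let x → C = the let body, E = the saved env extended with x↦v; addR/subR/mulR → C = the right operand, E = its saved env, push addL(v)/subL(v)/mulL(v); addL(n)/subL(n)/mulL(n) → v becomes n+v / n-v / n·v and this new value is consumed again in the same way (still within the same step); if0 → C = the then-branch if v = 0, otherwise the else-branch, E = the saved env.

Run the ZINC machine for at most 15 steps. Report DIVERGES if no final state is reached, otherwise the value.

Answer: 9

Derivation:
step 0: ⟨C=(let w = ((λw. ((λu. 6) w)) -1) in (w - -3)); E=∅; A=∅; R=∅⟩
step 1: ⟨C=((λw. ((λu. 6) w)) -1); E=∅; A=∅; R=[let w]⟩
step 2: ⟨C=-1; E=∅; A=∅; R=[app :: let w]⟩
step 3: ⟨C=(λw. ((λu. 6) w)); E=∅; A=[-1]; R=[let w]⟩
step 4: ⟨C=((λu. 6) w); E={w↦-1}; A=∅; R=[let w]⟩
step 5: ⟨C=w; E={w↦-1}; A=∅; R=[app :: let w]⟩
step 6: ⟨C=(λu. 6); E={w↦-1}; A=[-1]; R=[let w]⟩
step 7: ⟨C=6; E={u↦-1, w↦-1}; A=∅; R=[let w]⟩
step 8: ⟨C=(w - -3); E={w↦6}; A=∅; R=∅⟩
step 9: ⟨C=w; E={w↦6}; A=∅; R=[subR]⟩
step 10: ⟨C=-3; E={w↦6}; A=∅; R=[subL(6)]⟩
→ final value 9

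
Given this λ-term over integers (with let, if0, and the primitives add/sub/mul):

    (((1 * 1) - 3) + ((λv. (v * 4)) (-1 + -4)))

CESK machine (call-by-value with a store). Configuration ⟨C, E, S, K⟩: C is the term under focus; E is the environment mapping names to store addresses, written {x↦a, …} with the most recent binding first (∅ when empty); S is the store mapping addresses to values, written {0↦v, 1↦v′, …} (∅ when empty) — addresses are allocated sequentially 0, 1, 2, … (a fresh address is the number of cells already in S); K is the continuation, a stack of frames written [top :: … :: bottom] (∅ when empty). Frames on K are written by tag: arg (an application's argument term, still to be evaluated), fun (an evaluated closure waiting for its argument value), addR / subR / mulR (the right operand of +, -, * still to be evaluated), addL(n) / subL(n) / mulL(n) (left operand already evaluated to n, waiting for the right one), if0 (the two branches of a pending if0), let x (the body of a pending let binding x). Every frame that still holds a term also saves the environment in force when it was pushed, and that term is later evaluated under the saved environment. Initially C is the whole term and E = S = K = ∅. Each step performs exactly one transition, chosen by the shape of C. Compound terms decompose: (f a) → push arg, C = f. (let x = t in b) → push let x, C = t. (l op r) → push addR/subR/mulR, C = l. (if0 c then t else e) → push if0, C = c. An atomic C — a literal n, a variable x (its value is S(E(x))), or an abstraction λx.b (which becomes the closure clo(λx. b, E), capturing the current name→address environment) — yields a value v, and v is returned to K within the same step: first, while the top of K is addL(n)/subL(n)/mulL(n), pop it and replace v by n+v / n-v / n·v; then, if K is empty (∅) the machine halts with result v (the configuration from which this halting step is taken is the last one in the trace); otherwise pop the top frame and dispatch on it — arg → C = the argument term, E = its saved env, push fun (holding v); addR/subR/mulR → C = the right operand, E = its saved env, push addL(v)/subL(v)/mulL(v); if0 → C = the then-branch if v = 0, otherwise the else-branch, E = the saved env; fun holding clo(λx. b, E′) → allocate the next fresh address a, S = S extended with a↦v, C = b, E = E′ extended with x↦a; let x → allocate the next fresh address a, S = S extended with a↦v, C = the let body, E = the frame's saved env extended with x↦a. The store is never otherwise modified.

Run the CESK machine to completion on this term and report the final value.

Answer: -22

Machine steps:
t=0: [C=(((1 * 1) - 3) + ((λv. (v * 4)) (-1 + -4))) | E=∅ | S=∅ | K=∅]
t=1: [C=((1 * 1) - 3) | E=∅ | S=∅ | K=[addR]]
t=2: [C=(1 * 1) | E=∅ | S=∅ | K=[subR :: addR]]
t=3: [C=1 | E=∅ | S=∅ | K=[mulR :: subR :: addR]]
t=4: [C=1 | E=∅ | S=∅ | K=[mulL(1) :: subR :: addR]]
t=5: [C=3 | E=∅ | S=∅ | K=[subL(1) :: addR]]
t=6: [C=((λv. (v * 4)) (-1 + -4)) | E=∅ | S=∅ | K=[addL(-2)]]
t=7: [C=(λv. (v * 4)) | E=∅ | S=∅ | K=[arg :: addL(-2)]]
t=8: [C=(-1 + -4) | E=∅ | S=∅ | K=[fun :: addL(-2)]]
t=9: [C=-1 | E=∅ | S=∅ | K=[addR :: fun :: addL(-2)]]
t=10: [C=-4 | E=∅ | S=∅ | K=[addL(-1) :: fun :: addL(-2)]]
t=11: [C=(v * 4) | E={v↦0} | S={0↦-5} | K=[addL(-2)]]
t=12: [C=v | E={v↦0} | S={0↦-5} | K=[mulR :: addL(-2)]]
t=13: [C=4 | E={v↦0} | S={0↦-5} | K=[mulL(-5) :: addL(-2)]]
→ final value -22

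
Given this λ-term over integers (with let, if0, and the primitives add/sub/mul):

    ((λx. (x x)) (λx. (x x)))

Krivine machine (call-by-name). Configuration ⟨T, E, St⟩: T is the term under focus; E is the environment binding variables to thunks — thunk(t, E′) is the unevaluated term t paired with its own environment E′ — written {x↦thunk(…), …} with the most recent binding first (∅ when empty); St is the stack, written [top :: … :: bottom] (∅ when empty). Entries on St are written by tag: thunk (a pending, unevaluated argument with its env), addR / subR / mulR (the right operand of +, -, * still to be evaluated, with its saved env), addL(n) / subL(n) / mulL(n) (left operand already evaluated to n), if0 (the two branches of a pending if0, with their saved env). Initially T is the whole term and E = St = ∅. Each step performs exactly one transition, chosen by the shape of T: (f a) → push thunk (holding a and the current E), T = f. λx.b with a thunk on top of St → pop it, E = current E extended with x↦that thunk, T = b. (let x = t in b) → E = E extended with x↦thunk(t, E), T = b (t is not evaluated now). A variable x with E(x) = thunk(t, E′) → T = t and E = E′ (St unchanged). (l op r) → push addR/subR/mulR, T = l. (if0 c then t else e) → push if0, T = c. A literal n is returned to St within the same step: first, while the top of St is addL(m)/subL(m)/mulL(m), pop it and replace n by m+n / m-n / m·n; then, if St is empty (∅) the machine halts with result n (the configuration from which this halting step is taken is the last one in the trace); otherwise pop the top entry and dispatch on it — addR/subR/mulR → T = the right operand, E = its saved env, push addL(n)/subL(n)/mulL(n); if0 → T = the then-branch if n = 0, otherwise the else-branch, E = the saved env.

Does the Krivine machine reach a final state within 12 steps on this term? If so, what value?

[0] ⟨T=((λx. (x x)) (λx. (x x))); E=∅; St=∅⟩
[1] ⟨T=(λx. (x x)); E=∅; St=[thunk]⟩
[2] ⟨T=(x x); E={x↦thunk((λx. (x x)), ∅)}; St=∅⟩
[3] ⟨T=x; E={x↦thunk((λx. (x x)), ∅)}; St=[thunk]⟩
[4] ⟨T=(λx. (x x)); E=∅; St=[thunk]⟩
[5] ⟨T=(x x); E={x↦thunk(x, {x↦thunk((λx. (x x)), ∅)})}; St=∅⟩
[6] ⟨T=x; E={x↦thunk(x, {x↦thunk((λx. (x x)), ∅)})}; St=[thunk]⟩
[7] ⟨T=x; E={x↦thunk((λx. (x x)), ∅)}; St=[thunk]⟩
[8] ⟨T=(λx. (x x)); E=∅; St=[thunk]⟩
[9] ⟨T=(x x); E={x↦thunk(x, {x↦thunk(x, {x↦thunk((λx. (x x)), ∅)})})}; St=∅⟩
[10] ⟨T=x; E={x↦thunk(x, {x↦thunk(x, {x↦thunk((λx. (x x)), ∅)})})}; St=[thunk]⟩
[11] ⟨T=x; E={x↦thunk(x, {x↦thunk((λx. (x x)), ∅)})}; St=[thunk]⟩
[12] ⟨T=x; E={x↦thunk((λx. (x x)), ∅)}; St=[thunk]⟩
→ 12 transitions taken and the configuration is still not final: no result within 12 steps

Answer: DIVERGES (no final state within 12 steps)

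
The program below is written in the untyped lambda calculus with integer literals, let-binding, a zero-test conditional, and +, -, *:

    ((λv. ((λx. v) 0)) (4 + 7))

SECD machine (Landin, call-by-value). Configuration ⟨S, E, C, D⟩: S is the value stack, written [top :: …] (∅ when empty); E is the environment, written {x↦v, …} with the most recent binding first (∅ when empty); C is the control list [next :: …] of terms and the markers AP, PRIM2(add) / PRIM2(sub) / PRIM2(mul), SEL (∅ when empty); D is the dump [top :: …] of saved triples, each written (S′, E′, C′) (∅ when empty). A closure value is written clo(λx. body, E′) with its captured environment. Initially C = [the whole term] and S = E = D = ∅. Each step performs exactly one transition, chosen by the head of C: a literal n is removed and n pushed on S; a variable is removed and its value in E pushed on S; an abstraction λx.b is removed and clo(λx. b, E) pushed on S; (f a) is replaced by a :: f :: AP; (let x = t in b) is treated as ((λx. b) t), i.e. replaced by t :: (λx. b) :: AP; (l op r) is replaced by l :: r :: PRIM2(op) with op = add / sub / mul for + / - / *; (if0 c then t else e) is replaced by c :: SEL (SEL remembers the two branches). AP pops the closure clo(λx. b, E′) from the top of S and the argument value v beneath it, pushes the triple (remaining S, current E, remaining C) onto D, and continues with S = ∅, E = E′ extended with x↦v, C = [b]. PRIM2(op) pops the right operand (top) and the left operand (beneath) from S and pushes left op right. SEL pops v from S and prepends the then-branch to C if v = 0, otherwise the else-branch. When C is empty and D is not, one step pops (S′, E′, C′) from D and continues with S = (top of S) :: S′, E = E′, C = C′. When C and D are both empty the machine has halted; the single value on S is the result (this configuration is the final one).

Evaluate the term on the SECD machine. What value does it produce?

step 0: [S=∅ | E=∅ | C=[((λv. ((λx. v) 0)) (4 + 7))] | D=∅]
step 1: [S=∅ | E=∅ | C=[(4 + 7) :: (λv. ((λx. v) 0)) :: AP] | D=∅]
step 2: [S=∅ | E=∅ | C=[4 :: 7 :: PRIM2(add) :: (λv. ((λx. v) 0)) :: AP] | D=∅]
step 3: [S=[4] | E=∅ | C=[7 :: PRIM2(add) :: (λv. ((λx. v) 0)) :: AP] | D=∅]
step 4: [S=[7 :: 4] | E=∅ | C=[PRIM2(add) :: (λv. ((λx. v) 0)) :: AP] | D=∅]
step 5: [S=[11] | E=∅ | C=[(λv. ((λx. v) 0)) :: AP] | D=∅]
step 6: [S=[clo(λv. ((λx. v) 0), ∅) :: 11] | E=∅ | C=[AP] | D=∅]
step 7: [S=∅ | E={v↦11} | C=[((λx. v) 0)] | D=[(∅, ∅, ∅)]]
step 8: [S=∅ | E={v↦11} | C=[0 :: (λx. v) :: AP] | D=[(∅, ∅, ∅)]]
step 9: [S=[0] | E={v↦11} | C=[(λx. v) :: AP] | D=[(∅, ∅, ∅)]]
step 10: [S=[clo(λx. v, {v↦11}) :: 0] | E={v↦11} | C=[AP] | D=[(∅, ∅, ∅)]]
step 11: [S=∅ | E={x↦0, v↦11} | C=[v] | D=[(∅, {v↦11}, ∅) :: (∅, ∅, ∅)]]
step 12: [S=[11] | E={x↦0, v↦11} | C=∅ | D=[(∅, {v↦11}, ∅) :: (∅, ∅, ∅)]]
step 13: [S=[11] | E={v↦11} | C=∅ | D=[(∅, ∅, ∅)]]
step 14: [S=[11] | E=∅ | C=∅ | D=∅]
→ final value 11

Answer: 11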